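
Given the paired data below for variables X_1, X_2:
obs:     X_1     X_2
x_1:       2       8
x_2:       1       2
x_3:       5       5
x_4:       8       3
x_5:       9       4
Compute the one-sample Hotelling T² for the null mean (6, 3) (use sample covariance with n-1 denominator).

Step 1 — sample mean vector:
  mean(X_1) = (2 + 1 + 5 + 8 + 9) / 5 = 25/5 = 5
  mean(X_2) = (8 + 2 + 5 + 3 + 4) / 5 = 22/5 = 4.4
  x̄ = (5, 4.4),  deviation x̄ - mu_0 = (5, 4.4) - (6, 3) = (-1, 1.4).

Step 2 — sample covariance matrix, S[i,j] = (1/(n-1)) · Σ_k (x_{k,i} - mean_i) · (x_{k,j} - mean_j), divisor n-1 = 4:
  S[X_1,X_1] = ((-3)·(-3) + (-4)·(-4) + (0)·(0) + (3)·(3) + (4)·(4)) / 4 = 50/4 = 12.5
  S[X_1,X_2] = ((-3)·(3.6) + (-4)·(-2.4) + (0)·(0.6) + (3)·(-1.4) + (4)·(-0.4)) / 4 = -7/4 = -1.75
  S[X_2,X_2] = ((3.6)·(3.6) + (-2.4)·(-2.4) + (0.6)·(0.6) + (-1.4)·(-1.4) + (-0.4)·(-0.4)) / 4 = 21.2/4 = 5.3
  S = [[12.5, -1.75],
 [-1.75, 5.3]].

Step 3 — invert S. det(S) = 12.5·5.3 - (-1.75)² = 63.1875.
  S^{-1} = (1/det) · [[d, -b], [-b, a]] = [[0.0839, 0.0277],
 [0.0277, 0.1978]].

Step 4 — quadratic form (x̄ - mu_0)^T · S^{-1} · (x̄ - mu_0):
  S^{-1} · (x̄ - mu_0) = (-0.0451, 0.2493),
  (x̄ - mu_0)^T · [...] = (-1)·(-0.0451) + (1.4)·(0.2493) = 0.3941.

Step 5 — scale by n: T² = 5 · 0.3941 = 1.9703.

T² ≈ 1.9703


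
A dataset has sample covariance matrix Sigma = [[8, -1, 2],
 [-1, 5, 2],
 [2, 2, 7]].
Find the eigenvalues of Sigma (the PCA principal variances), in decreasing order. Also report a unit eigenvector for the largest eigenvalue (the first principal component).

Step 1 — characteristic polynomial p(λ) = det(λI - Sigma) = λ³ - tr·λ² + c_1·λ - det, where tr = trace, c_1 = sum of the principal 2×2 minors, det = det(Sigma):
  tr = 8 + 5 + 7 = 20,
  c_1 = (8·5 - (-1)²) + (8·7 - (2)²) + (5·7 - (2)²) = 39 + 52 + 31 = 122,
  det = 8·(5·7 - (2)²) - (-1)·((-1)·7 - (2)·(2)) + (2)·((-1)·(2) - 5·(2)) = 8·(31) - (-1)·(-11) + (2)·(-12) = 213.
  So p(λ) = λ³ - 20λ² + 122λ - 213.
Step 2 — look for an integer root (rational root theorem: any rational root is an integer divisor of 213). Testing λ = 3:
  p(3) = 27 - 180 + 366 - 213 = 0  ✓
  Dividing out (λ - 3): p(λ) = (λ - 3)(λ² - 17λ + 71).
Step 3 — remaining eigenvalues from the quadratic λ² - 17λ + 71 = 0:
  Δ = 17² - 4·71 = 289 - 284 = 5,  λ = (17 ± √5)/2 = (17 ± 2.2361)/2 ≈ 9.618 or 7.382.
  Sorted: λ_1 = 9.618,  λ_2 = 7.382,  λ_3 = 3  (check: sum = 20 = tr ✓).

Step 4 — unit eigenvector for λ_1 ≈ 9.618: v spans the null space of (Sigma - λ_1 I), whose rows are
  r_1 = (-1.618, -1, 2),  r_2 = (-1, -4.618, 2),  r_3 = (2, 2, -2.618).
  v is orthogonal to every row, so take v ∝ r_1 × r_2 = ((-1)·(2) - (2)·(-4.618), (2)·(-1) - (-1.618)·(2), (-1.618)·(-4.618) - (-1)·(-1)) ≈ (7.2361, 1.2361, 6.4721).
  Let u = (7.2361, 1.2361, 6.4721).
  ||u|| = √((7.2361)² + (1.2361)² + (6.4721)²) = √(95.7771) ≈ 9.7866,  v_1 = u/||u|| ≈ (0.7394, 0.1263, 0.6613) (||v_1|| = 1).

λ_1 = 9.618,  λ_2 = 7.382,  λ_3 = 3;  v_1 ≈ (0.7394, 0.1263, 0.6613)


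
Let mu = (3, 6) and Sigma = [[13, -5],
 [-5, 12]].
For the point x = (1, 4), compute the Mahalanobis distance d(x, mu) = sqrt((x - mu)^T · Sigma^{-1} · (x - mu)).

Step 1 — centre the observation: (x - mu) = (-2, -2).

Step 2 — invert Sigma. det(Sigma) = 13·12 - (-5)² = 131.
  Sigma^{-1} = (1/det) · [[d, -b], [-b, a]] = [[0.0916, 0.0382],
 [0.0382, 0.0992]].

Step 3 — form the quadratic (x - mu)^T · Sigma^{-1} · (x - mu):
  Sigma^{-1} · (x - mu) = (-0.2595, -0.2748).
  (x - mu)^T · [Sigma^{-1} · (x - mu)] = (-2)·(-0.2595) + (-2)·(-0.2748) = 1.0687.

Step 4 — take square root: d = √(1.0687) ≈ 1.0338.

d(x, mu) = √(1.0687) ≈ 1.0338


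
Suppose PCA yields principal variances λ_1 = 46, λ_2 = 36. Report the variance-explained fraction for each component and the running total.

Step 1 — total variance = trace(Sigma) = Σ λ_i = 46 + 36 = 82.

Step 2 — fraction explained by component i = λ_i / Σ λ:
  PC1: 46/82 = 0.561
  PC2: 36/82 = 0.439

Step 3 — cumulative fraction after k components = (λ_1 + ... + λ_k) / Σ λ:
  k = 1: 46/82 = 0.561
  k = 2: (46 + 36)/82 = 82/82 = 1

Summary (fraction, with percent):

explained: PC1 0.561 (56.1%), PC2 0.439 (43.9%);  cumulative: 0.561, 1


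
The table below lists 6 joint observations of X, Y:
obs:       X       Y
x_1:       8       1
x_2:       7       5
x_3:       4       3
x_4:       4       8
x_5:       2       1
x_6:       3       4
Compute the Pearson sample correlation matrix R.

Step 1 — column means:
  mean(X) = (8 + 7 + 4 + 4 + 2 + 3) / 6 = 28/6 = 4.6667
  mean(Y) = (1 + 5 + 3 + 8 + 1 + 4) / 6 = 22/6 = 3.6667

Step 2 — sample variances and covariances s[i,j] = (1/(n-1)) · Σ_k (x_{k,i} - mean_i) · (x_{k,j} - mean_j), with n-1 = 5:
  s[X,X] = ((3.3333)·(3.3333) + (2.3333)·(2.3333) + (-0.6667)·(-0.6667) + (-0.6667)·(-0.6667) + (-2.6667)·(-2.6667) + (-1.6667)·(-1.6667)) / 5 = 27.3333/5 = 5.4667
  s[X,Y] = ((3.3333)·(-2.6667) + (2.3333)·(1.3333) + (-0.6667)·(-0.6667) + (-0.6667)·(4.3333) + (-2.6667)·(-2.6667) + (-1.6667)·(0.3333)) / 5 = -1.6667/5 = -0.3333
  s[Y,Y] = ((-2.6667)·(-2.6667) + (1.3333)·(1.3333) + (-0.6667)·(-0.6667) + (4.3333)·(4.3333) + (-2.6667)·(-2.6667) + (0.3333)·(0.3333)) / 5 = 35.3333/5 = 7.0667
  Sample standard deviations s_i = √(s[i,i]):
  s(X) = √(5.4667) = 2.3381
  s(Y) = √(7.0667) = 2.6583

Step 3 — r_{ij} = s_{ij} / (s_i · s_j):
  r[X,X] = 1 (diagonal).
  r[X,Y] = -0.3333 / (2.3381 · 2.6583) = -0.3333 / 6.2154 = -0.0536
  r[Y,Y] = 1 (diagonal).

R is symmetric with unit diagonal. Assembling:

R = [[1, -0.0536],
 [-0.0536, 1]]


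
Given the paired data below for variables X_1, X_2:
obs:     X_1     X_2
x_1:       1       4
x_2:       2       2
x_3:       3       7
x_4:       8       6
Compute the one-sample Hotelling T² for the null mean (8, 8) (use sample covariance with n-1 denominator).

Step 1 — sample mean vector:
  mean(X_1) = (1 + 2 + 3 + 8) / 4 = 14/4 = 3.5
  mean(X_2) = (4 + 2 + 7 + 6) / 4 = 19/4 = 4.75
  x̄ = (3.5, 4.75),  deviation x̄ - mu_0 = (3.5, 4.75) - (8, 8) = (-4.5, -3.25).

Step 2 — sample covariance matrix, S[i,j] = (1/(n-1)) · Σ_k (x_{k,i} - mean_i) · (x_{k,j} - mean_j), divisor n-1 = 3:
  S[X_1,X_1] = ((-2.5)·(-2.5) + (-1.5)·(-1.5) + (-0.5)·(-0.5) + (4.5)·(4.5)) / 3 = 29/3 = 9.6667
  S[X_1,X_2] = ((-2.5)·(-0.75) + (-1.5)·(-2.75) + (-0.5)·(2.25) + (4.5)·(1.25)) / 3 = 10.5/3 = 3.5
  S[X_2,X_2] = ((-0.75)·(-0.75) + (-2.75)·(-2.75) + (2.25)·(2.25) + (1.25)·(1.25)) / 3 = 14.75/3 = 4.9167
  S = [[9.6667, 3.5],
 [3.5, 4.9167]].

Step 3 — invert S. det(S) = 9.6667·4.9167 - (3.5)² = 35.2778.
  S^{-1} = (1/det) · [[d, -b], [-b, a]] = [[0.1394, -0.0992],
 [-0.0992, 0.274]].

Step 4 — quadratic form (x̄ - mu_0)^T · S^{-1} · (x̄ - mu_0):
  S^{-1} · (x̄ - mu_0) = (-0.3047, -0.4441),
  (x̄ - mu_0)^T · [...] = (-4.5)·(-0.3047) + (-3.25)·(-0.4441) = 2.8146.

Step 5 — scale by n: T² = 4 · 2.8146 = 11.2583.

T² ≈ 11.2583


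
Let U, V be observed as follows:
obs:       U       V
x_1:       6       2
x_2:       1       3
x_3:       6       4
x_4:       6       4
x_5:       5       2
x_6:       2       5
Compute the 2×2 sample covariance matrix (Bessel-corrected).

Step 1 — column means:
  mean(U) = (6 + 1 + 6 + 6 + 5 + 2) / 6 = 26/6 = 4.3333
  mean(V) = (2 + 3 + 4 + 4 + 2 + 5) / 6 = 20/6 = 3.3333

Step 2 — sample covariance S[i,j] = (1/(n-1)) · Σ_k (x_{k,i} - mean_i) · (x_{k,j} - mean_j), with n-1 = 5.
  S[U,U] = ((1.6667)·(1.6667) + (-3.3333)·(-3.3333) + (1.6667)·(1.6667) + (1.6667)·(1.6667) + (0.6667)·(0.6667) + (-2.3333)·(-2.3333)) / 5 = 25.3333/5 = 5.0667
  S[U,V] = ((1.6667)·(-1.3333) + (-3.3333)·(-0.3333) + (1.6667)·(0.6667) + (1.6667)·(0.6667) + (0.6667)·(-1.3333) + (-2.3333)·(1.6667)) / 5 = -3.6667/5 = -0.7333
  S[V,V] = ((-1.3333)·(-1.3333) + (-0.3333)·(-0.3333) + (0.6667)·(0.6667) + (0.6667)·(0.6667) + (-1.3333)·(-1.3333) + (1.6667)·(1.6667)) / 5 = 7.3333/5 = 1.4667

S is symmetric (S[j,i] = S[i,j]). Assembling:

S = [[5.0667, -0.7333],
 [-0.7333, 1.4667]]


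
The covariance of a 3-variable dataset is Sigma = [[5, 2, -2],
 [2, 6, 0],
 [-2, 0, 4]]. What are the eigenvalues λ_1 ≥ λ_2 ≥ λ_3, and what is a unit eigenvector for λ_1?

Step 1 — characteristic polynomial p(λ) = det(λI - Sigma) = λ³ - tr·λ² + c_1·λ - det, where tr = trace, c_1 = sum of the principal 2×2 minors, det = det(Sigma):
  tr = 5 + 6 + 4 = 15,
  c_1 = (5·6 - (2)²) + (5·4 - (-2)²) + (6·4 - (0)²) = 26 + 16 + 24 = 66,
  det = 5·(6·4 - (0)²) - (2)·((2)·4 - (0)·(-2)) + (-2)·((2)·(0) - 6·(-2)) = 5·(24) - (2)·(8) + (-2)·(12) = 80.
  So p(λ) = λ³ - 15λ² + 66λ - 80.
Step 2 — look for an integer root (rational root theorem: any rational root is an integer divisor of 80). Testing λ = 2:
  p(2) = 8 - 60 + 132 - 80 = 0  ✓
  Dividing out (λ - 2): p(λ) = (λ - 2)(λ² - 13λ + 40).
Step 3 — remaining eigenvalues from the quadratic λ² - 13λ + 40 = 0:
  Δ = 13² - 4·40 = 169 - 160 = 9,  λ = (13 ± √9)/2 = (13 ± 3)/2 = 8 or 5.
  Sorted: λ_1 = 8,  λ_2 = 5,  λ_3 = 2  (check: sum = 15 = tr ✓).

Step 4 — unit eigenvector for λ_1 = 8: v spans the null space of (Sigma - λ_1 I), whose rows are
  r_1 = (-3, 2, -2),  r_2 = (2, -2, 0),  r_3 = (-2, 0, -4).
  v is orthogonal to every row, so take v ∝ r_1 × r_2 = ((2)·(0) - (-2)·(-2), (-2)·(2) - (-3)·(0), (-3)·(-2) - (2)·(2)) = (-4, -4, 2).
  Rescale (divide by 2; multiply by -1 so the first nonzero entry is positive): u = (2, 2, -1).
  ||u|| = √((2)² + (2)² + (-1)²) = √(9) = 3,  v_1 = u/||u|| ≈ (0.6667, 0.6667, -0.3333) (||v_1|| = 1).

λ_1 = 8,  λ_2 = 5,  λ_3 = 2;  v_1 ≈ (0.6667, 0.6667, -0.3333)


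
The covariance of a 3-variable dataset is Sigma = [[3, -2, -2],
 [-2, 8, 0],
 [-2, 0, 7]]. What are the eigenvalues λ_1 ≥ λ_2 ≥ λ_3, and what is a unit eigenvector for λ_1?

Step 1 — characteristic polynomial p(λ) = det(λI - Sigma) = λ³ - tr·λ² + c_1·λ - det, where tr = trace, c_1 = sum of the principal 2×2 minors, det = det(Sigma):
  tr = 3 + 8 + 7 = 18,
  c_1 = (3·8 - (-2)²) + (3·7 - (-2)²) + (8·7 - (0)²) = 20 + 17 + 56 = 93,
  det = 3·(8·7 - (0)²) - (-2)·((-2)·7 - (0)·(-2)) + (-2)·((-2)·(0) - 8·(-2)) = 3·(56) - (-2)·(-14) + (-2)·(16) = 108.
  So p(λ) = λ³ - 18λ² + 93λ - 108.
Step 2 — look for an integer root (rational root theorem: any rational root is an integer divisor of 108). Testing λ = 9:
  p(9) = 729 - 1458 + 837 - 108 = 0  ✓
  Dividing out (λ - 9): p(λ) = (λ - 9)(λ² - 9λ + 12).
Step 3 — remaining eigenvalues from the quadratic λ² - 9λ + 12 = 0:
  Δ = 9² - 4·12 = 81 - 48 = 33,  λ = (9 ± √33)/2 = (9 ± 5.7446)/2 ≈ 7.3723 or 1.6277.
  Sorted: λ_1 = 9,  λ_2 = 7.3723,  λ_3 = 1.6277  (check: sum = 18 = tr ✓).

Step 4 — unit eigenvector for λ_1 = 9: v spans the null space of (Sigma - λ_1 I), whose rows are
  r_1 = (-6, -2, -2),  r_2 = (-2, -1, 0),  r_3 = (-2, 0, -2).
  v is orthogonal to every row, so take v ∝ r_1 × r_2 = ((-2)·(0) - (-2)·(-1), (-2)·(-2) - (-6)·(0), (-6)·(-1) - (-2)·(-2)) = (-2, 4, 2).
  Rescale (divide by 2; multiply by -1 so the first nonzero entry is positive): u = (1, -2, -1).
  ||u|| = √((1)² + (-2)² + (-1)²) = √(6) ≈ 2.4495,  v_1 = u/||u|| ≈ (0.4082, -0.8165, -0.4082) (||v_1|| = 1).

λ_1 = 9,  λ_2 = 7.3723,  λ_3 = 1.6277;  v_1 ≈ (0.4082, -0.8165, -0.4082)


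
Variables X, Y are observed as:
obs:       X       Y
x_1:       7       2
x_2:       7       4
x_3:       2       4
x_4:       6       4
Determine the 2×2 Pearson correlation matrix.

Step 1 — column means:
  mean(X) = (7 + 7 + 2 + 6) / 4 = 22/4 = 5.5
  mean(Y) = (2 + 4 + 4 + 4) / 4 = 14/4 = 3.5

Step 2 — sample variances and covariances s[i,j] = (1/(n-1)) · Σ_k (x_{k,i} - mean_i) · (x_{k,j} - mean_j), with n-1 = 3:
  s[X,X] = ((1.5)·(1.5) + (1.5)·(1.5) + (-3.5)·(-3.5) + (0.5)·(0.5)) / 3 = 17/3 = 5.6667
  s[X,Y] = ((1.5)·(-1.5) + (1.5)·(0.5) + (-3.5)·(0.5) + (0.5)·(0.5)) / 3 = -3/3 = -1
  s[Y,Y] = ((-1.5)·(-1.5) + (0.5)·(0.5) + (0.5)·(0.5) + (0.5)·(0.5)) / 3 = 3/3 = 1
  Sample standard deviations s_i = √(s[i,i]):
  s(X) = √(5.6667) = 2.3805
  s(Y) = √(1) = 1

Step 3 — r_{ij} = s_{ij} / (s_i · s_j):
  r[X,X] = 1 (diagonal).
  r[X,Y] = -1 / (2.3805 · 1) = -1 / 2.3805 = -0.4201
  r[Y,Y] = 1 (diagonal).

R is symmetric with unit diagonal. Assembling:

R = [[1, -0.4201],
 [-0.4201, 1]]


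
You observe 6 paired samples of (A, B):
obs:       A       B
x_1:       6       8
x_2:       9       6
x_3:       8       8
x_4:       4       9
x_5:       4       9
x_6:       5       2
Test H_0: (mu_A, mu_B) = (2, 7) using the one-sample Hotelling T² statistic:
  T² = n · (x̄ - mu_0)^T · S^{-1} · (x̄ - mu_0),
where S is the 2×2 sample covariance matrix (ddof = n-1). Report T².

Step 1 — sample mean vector:
  mean(A) = (6 + 9 + 8 + 4 + 4 + 5) / 6 = 36/6 = 6
  mean(B) = (8 + 6 + 8 + 9 + 9 + 2) / 6 = 42/6 = 7
  x̄ = (6, 7),  deviation x̄ - mu_0 = (6, 7) - (2, 7) = (4, 0).

Step 2 — sample covariance matrix, S[i,j] = (1/(n-1)) · Σ_k (x_{k,i} - mean_i) · (x_{k,j} - mean_j), divisor n-1 = 5:
  S[A,A] = ((0)·(0) + (3)·(3) + (2)·(2) + (-2)·(-2) + (-2)·(-2) + (-1)·(-1)) / 5 = 22/5 = 4.4
  S[A,B] = ((0)·(1) + (3)·(-1) + (2)·(1) + (-2)·(2) + (-2)·(2) + (-1)·(-5)) / 5 = -4/5 = -0.8
  S[B,B] = ((1)·(1) + (-1)·(-1) + (1)·(1) + (2)·(2) + (2)·(2) + (-5)·(-5)) / 5 = 36/5 = 7.2
  S = [[4.4, -0.8],
 [-0.8, 7.2]].

Step 3 — invert S. det(S) = 4.4·7.2 - (-0.8)² = 31.04.
  S^{-1} = (1/det) · [[d, -b], [-b, a]] = [[0.232, 0.0258],
 [0.0258, 0.1418]].

Step 4 — quadratic form (x̄ - mu_0)^T · S^{-1} · (x̄ - mu_0):
  S^{-1} · (x̄ - mu_0) = (0.9278, 0.1031),
  (x̄ - mu_0)^T · [...] = (4)·(0.9278) + (0)·(0.1031) = 3.7113.

Step 5 — scale by n: T² = 6 · 3.7113 = 22.268.

T² ≈ 22.268


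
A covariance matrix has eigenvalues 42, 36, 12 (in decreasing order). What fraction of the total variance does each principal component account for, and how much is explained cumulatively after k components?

Step 1 — total variance = trace(Sigma) = Σ λ_i = 42 + 36 + 12 = 90.

Step 2 — fraction explained by component i = λ_i / Σ λ:
  PC1: 42/90 = 0.4667
  PC2: 36/90 = 0.4
  PC3: 12/90 = 0.1333

Step 3 — cumulative fraction after k components = (λ_1 + ... + λ_k) / Σ λ:
  k = 1: 42/90 = 0.4667
  k = 2: (42 + 36)/90 = 78/90 = 0.8667
  k = 3: (42 + 36 + 12)/90 = 90/90 = 1

Summary (fraction, with percent):

explained: PC1 0.4667 (46.67%), PC2 0.4 (40%), PC3 0.1333 (13.33%);  cumulative: 0.4667, 0.8667, 1


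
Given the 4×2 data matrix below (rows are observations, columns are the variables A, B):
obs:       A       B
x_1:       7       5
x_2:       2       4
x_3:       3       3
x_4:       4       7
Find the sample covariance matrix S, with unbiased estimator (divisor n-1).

Step 1 — column means:
  mean(A) = (7 + 2 + 3 + 4) / 4 = 16/4 = 4
  mean(B) = (5 + 4 + 3 + 7) / 4 = 19/4 = 4.75

Step 2 — sample covariance S[i,j] = (1/(n-1)) · Σ_k (x_{k,i} - mean_i) · (x_{k,j} - mean_j), with n-1 = 3.
  S[A,A] = ((3)·(3) + (-2)·(-2) + (-1)·(-1) + (0)·(0)) / 3 = 14/3 = 4.6667
  S[A,B] = ((3)·(0.25) + (-2)·(-0.75) + (-1)·(-1.75) + (0)·(2.25)) / 3 = 4/3 = 1.3333
  S[B,B] = ((0.25)·(0.25) + (-0.75)·(-0.75) + (-1.75)·(-1.75) + (2.25)·(2.25)) / 3 = 8.75/3 = 2.9167

S is symmetric (S[j,i] = S[i,j]). Assembling:

S = [[4.6667, 1.3333],
 [1.3333, 2.9167]]


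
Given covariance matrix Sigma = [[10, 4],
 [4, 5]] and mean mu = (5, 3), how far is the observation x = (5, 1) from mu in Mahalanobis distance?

Step 1 — centre the observation: (x - mu) = (0, -2).

Step 2 — invert Sigma. det(Sigma) = 10·5 - (4)² = 34.
  Sigma^{-1} = (1/det) · [[d, -b], [-b, a]] = [[0.1471, -0.1176],
 [-0.1176, 0.2941]].

Step 3 — form the quadratic (x - mu)^T · Sigma^{-1} · (x - mu):
  Sigma^{-1} · (x - mu) = (0.2353, -0.5882).
  (x - mu)^T · [Sigma^{-1} · (x - mu)] = (0)·(0.2353) + (-2)·(-0.5882) = 1.1765.

Step 4 — take square root: d = √(1.1765) ≈ 1.0847.

d(x, mu) = √(1.1765) ≈ 1.0847


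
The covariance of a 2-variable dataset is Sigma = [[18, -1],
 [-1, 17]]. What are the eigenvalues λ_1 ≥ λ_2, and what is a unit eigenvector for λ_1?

Step 1 — characteristic polynomial of 2×2 Sigma:
  det(Sigma - λI) = λ² - trace · λ + det = 0.
  trace = 18 + 17 = 35, det = 18·17 - (-1)² = 305.
Step 2 — discriminant:
  Δ = trace² - 4·det = 1225 - 1220 = 5.
Step 3 — eigenvalues:
  λ = (trace ± √Δ)/2 = (35 ± 2.2361)/2,
  λ_1 = 18.618,  λ_2 = 16.382.

Step 4 — unit eigenvector for λ_1: solve (Sigma - λ_1 I)v = 0. First row:
  (18 - 18.618)·v_x + (-1)·v_y = 0, i.e. (-0.618)·v_x + (-1)·v_y = 0,
  so v ∝ (b, λ_1 - a) = (-1, 0.618); multiply by -1 so the first entry is positive: u = (1, -0.618).
  ||u|| = √((1)² + (-0.618)²) = √(1.382) ≈ 1.1756,
  v_1 = u/||u|| ≈ (0.8507, -0.5257) (||v_1|| = 1).

λ_1 = 18.618,  λ_2 = 16.382;  v_1 ≈ (0.8507, -0.5257)


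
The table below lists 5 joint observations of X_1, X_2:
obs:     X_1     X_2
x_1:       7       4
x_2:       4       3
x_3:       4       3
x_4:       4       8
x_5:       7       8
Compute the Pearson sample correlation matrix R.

Step 1 — column means:
  mean(X_1) = (7 + 4 + 4 + 4 + 7) / 5 = 26/5 = 5.2
  mean(X_2) = (4 + 3 + 3 + 8 + 8) / 5 = 26/5 = 5.2

Step 2 — sample variances and covariances s[i,j] = (1/(n-1)) · Σ_k (x_{k,i} - mean_i) · (x_{k,j} - mean_j), with n-1 = 4:
  s[X_1,X_1] = ((1.8)·(1.8) + (-1.2)·(-1.2) + (-1.2)·(-1.2) + (-1.2)·(-1.2) + (1.8)·(1.8)) / 4 = 10.8/4 = 2.7
  s[X_1,X_2] = ((1.8)·(-1.2) + (-1.2)·(-2.2) + (-1.2)·(-2.2) + (-1.2)·(2.8) + (1.8)·(2.8)) / 4 = 4.8/4 = 1.2
  s[X_2,X_2] = ((-1.2)·(-1.2) + (-2.2)·(-2.2) + (-2.2)·(-2.2) + (2.8)·(2.8) + (2.8)·(2.8)) / 4 = 26.8/4 = 6.7
  Sample standard deviations s_i = √(s[i,i]):
  s(X_1) = √(2.7) = 1.6432
  s(X_2) = √(6.7) = 2.5884

Step 3 — r_{ij} = s_{ij} / (s_i · s_j):
  r[X_1,X_1] = 1 (diagonal).
  r[X_1,X_2] = 1.2 / (1.6432 · 2.5884) = 1.2 / 4.2532 = 0.2821
  r[X_2,X_2] = 1 (diagonal).

R is symmetric with unit diagonal. Assembling:

R = [[1, 0.2821],
 [0.2821, 1]]


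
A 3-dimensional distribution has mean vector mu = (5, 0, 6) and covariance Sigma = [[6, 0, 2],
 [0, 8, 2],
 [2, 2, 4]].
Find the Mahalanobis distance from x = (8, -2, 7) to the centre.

Step 1 — centre the observation: (x - mu) = (3, -2, 1).

Step 2 — invert Sigma (cofactor / det for 3×3, or solve directly):
  Sigma^{-1} = [[0.2059, 0.0294, -0.1176],
 [0.0294, 0.1471, -0.0882],
 [-0.1176, -0.0882, 0.3529]].

Step 3 — form the quadratic (x - mu)^T · Sigma^{-1} · (x - mu):
  Sigma^{-1} · (x - mu) = (0.4412, -0.2941, 0.1765).
  (x - mu)^T · [Sigma^{-1} · (x - mu)] = (3)·(0.4412) + (-2)·(-0.2941) + (1)·(0.1765) = 2.0882.

Step 4 — take square root: d = √(2.0882) ≈ 1.4451.

d(x, mu) = √(2.0882) ≈ 1.4451


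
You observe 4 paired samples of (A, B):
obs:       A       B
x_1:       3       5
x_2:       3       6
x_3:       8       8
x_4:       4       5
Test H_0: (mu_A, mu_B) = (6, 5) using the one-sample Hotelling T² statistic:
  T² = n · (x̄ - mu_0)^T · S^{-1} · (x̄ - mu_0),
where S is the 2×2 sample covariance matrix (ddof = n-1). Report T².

Step 1 — sample mean vector:
  mean(A) = (3 + 3 + 8 + 4) / 4 = 18/4 = 4.5
  mean(B) = (5 + 6 + 8 + 5) / 4 = 24/4 = 6
  x̄ = (4.5, 6),  deviation x̄ - mu_0 = (4.5, 6) - (6, 5) = (-1.5, 1).

Step 2 — sample covariance matrix, S[i,j] = (1/(n-1)) · Σ_k (x_{k,i} - mean_i) · (x_{k,j} - mean_j), divisor n-1 = 3:
  S[A,A] = ((-1.5)·(-1.5) + (-1.5)·(-1.5) + (3.5)·(3.5) + (-0.5)·(-0.5)) / 3 = 17/3 = 5.6667
  S[A,B] = ((-1.5)·(-1) + (-1.5)·(0) + (3.5)·(2) + (-0.5)·(-1)) / 3 = 9/3 = 3
  S[B,B] = ((-1)·(-1) + (0)·(0) + (2)·(2) + (-1)·(-1)) / 3 = 6/3 = 2
  S = [[5.6667, 3],
 [3, 2]].

Step 3 — invert S. det(S) = 5.6667·2 - (3)² = 2.3333.
  S^{-1} = (1/det) · [[d, -b], [-b, a]] = [[0.8571, -1.2857],
 [-1.2857, 2.4286]].

Step 4 — quadratic form (x̄ - mu_0)^T · S^{-1} · (x̄ - mu_0):
  S^{-1} · (x̄ - mu_0) = (-2.5714, 4.3571),
  (x̄ - mu_0)^T · [...] = (-1.5)·(-2.5714) + (1)·(4.3571) = 8.2143.

Step 5 — scale by n: T² = 4 · 8.2143 = 32.8571.

T² ≈ 32.8571


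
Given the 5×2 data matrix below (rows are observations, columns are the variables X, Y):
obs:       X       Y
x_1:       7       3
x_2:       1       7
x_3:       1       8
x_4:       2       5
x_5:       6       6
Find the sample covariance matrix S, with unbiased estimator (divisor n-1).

Step 1 — column means:
  mean(X) = (7 + 1 + 1 + 2 + 6) / 5 = 17/5 = 3.4
  mean(Y) = (3 + 7 + 8 + 5 + 6) / 5 = 29/5 = 5.8

Step 2 — sample covariance S[i,j] = (1/(n-1)) · Σ_k (x_{k,i} - mean_i) · (x_{k,j} - mean_j), with n-1 = 4.
  S[X,X] = ((3.6)·(3.6) + (-2.4)·(-2.4) + (-2.4)·(-2.4) + (-1.4)·(-1.4) + (2.6)·(2.6)) / 4 = 33.2/4 = 8.3
  S[X,Y] = ((3.6)·(-2.8) + (-2.4)·(1.2) + (-2.4)·(2.2) + (-1.4)·(-0.8) + (2.6)·(0.2)) / 4 = -16.6/4 = -4.15
  S[Y,Y] = ((-2.8)·(-2.8) + (1.2)·(1.2) + (2.2)·(2.2) + (-0.8)·(-0.8) + (0.2)·(0.2)) / 4 = 14.8/4 = 3.7

S is symmetric (S[j,i] = S[i,j]). Assembling:

S = [[8.3, -4.15],
 [-4.15, 3.7]]


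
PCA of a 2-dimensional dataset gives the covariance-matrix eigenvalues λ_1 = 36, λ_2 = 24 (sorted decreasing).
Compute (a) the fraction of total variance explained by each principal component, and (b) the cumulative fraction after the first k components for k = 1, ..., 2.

Step 1 — total variance = trace(Sigma) = Σ λ_i = 36 + 24 = 60.

Step 2 — fraction explained by component i = λ_i / Σ λ:
  PC1: 36/60 = 0.6
  PC2: 24/60 = 0.4

Step 3 — cumulative fraction after k components = (λ_1 + ... + λ_k) / Σ λ:
  k = 1: 36/60 = 0.6
  k = 2: (36 + 24)/60 = 60/60 = 1

Summary (fraction, with percent):

explained: PC1 0.6 (60%), PC2 0.4 (40%);  cumulative: 0.6, 1


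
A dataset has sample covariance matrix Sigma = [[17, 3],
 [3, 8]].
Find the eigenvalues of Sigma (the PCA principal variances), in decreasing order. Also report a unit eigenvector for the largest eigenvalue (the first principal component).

Step 1 — characteristic polynomial of 2×2 Sigma:
  det(Sigma - λI) = λ² - trace · λ + det = 0.
  trace = 17 + 8 = 25, det = 17·8 - (3)² = 127.
Step 2 — discriminant:
  Δ = trace² - 4·det = 625 - 508 = 117.
Step 3 — eigenvalues:
  λ = (trace ± √Δ)/2 = (25 ± 10.8167)/2,
  λ_1 = 17.9083,  λ_2 = 7.0917.

Step 4 — unit eigenvector for λ_1: solve (Sigma - λ_1 I)v = 0. First row:
  (17 - 17.9083)·v_x + (3)·v_y = 0, i.e. (-0.9083)·v_x + (3)·v_y = 0,
  so v ∝ (b, λ_1 - a) = (3, 0.9083) = u.
  ||u|| = √((3)² + (0.9083)²) = √(9.8251) ≈ 3.1345,
  v_1 = u/||u|| ≈ (0.9571, 0.2898) (||v_1|| = 1).

λ_1 = 17.9083,  λ_2 = 7.0917;  v_1 ≈ (0.9571, 0.2898)


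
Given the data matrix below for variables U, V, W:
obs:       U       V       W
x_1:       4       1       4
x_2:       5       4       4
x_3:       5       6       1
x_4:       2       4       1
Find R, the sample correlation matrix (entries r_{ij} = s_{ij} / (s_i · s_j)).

Step 1 — column means:
  mean(U) = (4 + 5 + 5 + 2) / 4 = 16/4 = 4
  mean(V) = (1 + 4 + 6 + 4) / 4 = 15/4 = 3.75
  mean(W) = (4 + 4 + 1 + 1) / 4 = 10/4 = 2.5

Step 2 — sample variances and covariances s[i,j] = (1/(n-1)) · Σ_k (x_{k,i} - mean_i) · (x_{k,j} - mean_j), with n-1 = 3:
  s[U,U] = ((0)·(0) + (1)·(1) + (1)·(1) + (-2)·(-2)) / 3 = 6/3 = 2
  s[U,V] = ((0)·(-2.75) + (1)·(0.25) + (1)·(2.25) + (-2)·(0.25)) / 3 = 2/3 = 0.6667
  s[U,W] = ((0)·(1.5) + (1)·(1.5) + (1)·(-1.5) + (-2)·(-1.5)) / 3 = 3/3 = 1
  s[V,V] = ((-2.75)·(-2.75) + (0.25)·(0.25) + (2.25)·(2.25) + (0.25)·(0.25)) / 3 = 12.75/3 = 4.25
  s[V,W] = ((-2.75)·(1.5) + (0.25)·(1.5) + (2.25)·(-1.5) + (0.25)·(-1.5)) / 3 = -7.5/3 = -2.5
  s[W,W] = ((1.5)·(1.5) + (1.5)·(1.5) + (-1.5)·(-1.5) + (-1.5)·(-1.5)) / 3 = 9/3 = 3
  Sample standard deviations s_i = √(s[i,i]):
  s(U) = √(2) = 1.4142
  s(V) = √(4.25) = 2.0616
  s(W) = √(3) = 1.7321

Step 3 — r_{ij} = s_{ij} / (s_i · s_j):
  r[U,U] = 1 (diagonal).
  r[U,V] = 0.6667 / (1.4142 · 2.0616) = 0.6667 / 2.9155 = 0.2287
  r[U,W] = 1 / (1.4142 · 1.7321) = 1 / 2.4495 = 0.4082
  r[V,V] = 1 (diagonal).
  r[V,W] = -2.5 / (2.0616 · 1.7321) = -2.5 / 3.5707 = -0.7001
  r[W,W] = 1 (diagonal).

R is symmetric with unit diagonal. Assembling:

R = [[1, 0.2287, 0.4082],
 [0.2287, 1, -0.7001],
 [0.4082, -0.7001, 1]]


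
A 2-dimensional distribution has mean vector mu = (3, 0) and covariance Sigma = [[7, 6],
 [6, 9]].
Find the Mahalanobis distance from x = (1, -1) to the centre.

Step 1 — centre the observation: (x - mu) = (-2, -1).

Step 2 — invert Sigma. det(Sigma) = 7·9 - (6)² = 27.
  Sigma^{-1} = (1/det) · [[d, -b], [-b, a]] = [[0.3333, -0.2222],
 [-0.2222, 0.2593]].

Step 3 — form the quadratic (x - mu)^T · Sigma^{-1} · (x - mu):
  Sigma^{-1} · (x - mu) = (-0.4444, 0.1852).
  (x - mu)^T · [Sigma^{-1} · (x - mu)] = (-2)·(-0.4444) + (-1)·(0.1852) = 0.7037.

Step 4 — take square root: d = √(0.7037) ≈ 0.8389.

d(x, mu) = √(0.7037) ≈ 0.8389


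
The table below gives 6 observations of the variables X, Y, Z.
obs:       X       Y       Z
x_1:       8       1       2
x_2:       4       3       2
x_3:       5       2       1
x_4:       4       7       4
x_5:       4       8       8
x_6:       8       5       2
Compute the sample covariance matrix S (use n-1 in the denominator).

Step 1 — column means:
  mean(X) = (8 + 4 + 5 + 4 + 4 + 8) / 6 = 33/6 = 5.5
  mean(Y) = (1 + 3 + 2 + 7 + 8 + 5) / 6 = 26/6 = 4.3333
  mean(Z) = (2 + 2 + 1 + 4 + 8 + 2) / 6 = 19/6 = 3.1667

Step 2 — sample covariance S[i,j] = (1/(n-1)) · Σ_k (x_{k,i} - mean_i) · (x_{k,j} - mean_j), with n-1 = 5.
  S[X,X] = ((2.5)·(2.5) + (-1.5)·(-1.5) + (-0.5)·(-0.5) + (-1.5)·(-1.5) + (-1.5)·(-1.5) + (2.5)·(2.5)) / 5 = 19.5/5 = 3.9
  S[X,Y] = ((2.5)·(-3.3333) + (-1.5)·(-1.3333) + (-0.5)·(-2.3333) + (-1.5)·(2.6667) + (-1.5)·(3.6667) + (2.5)·(0.6667)) / 5 = -13/5 = -2.6
  S[X,Z] = ((2.5)·(-1.1667) + (-1.5)·(-1.1667) + (-0.5)·(-2.1667) + (-1.5)·(0.8333) + (-1.5)·(4.8333) + (2.5)·(-1.1667)) / 5 = -11.5/5 = -2.3
  S[Y,Y] = ((-3.3333)·(-3.3333) + (-1.3333)·(-1.3333) + (-2.3333)·(-2.3333) + (2.6667)·(2.6667) + (3.6667)·(3.6667) + (0.6667)·(0.6667)) / 5 = 39.3333/5 = 7.8667
  S[Y,Z] = ((-3.3333)·(-1.1667) + (-1.3333)·(-1.1667) + (-2.3333)·(-2.1667) + (2.6667)·(0.8333) + (3.6667)·(4.8333) + (0.6667)·(-1.1667)) / 5 = 29.6667/5 = 5.9333
  S[Z,Z] = ((-1.1667)·(-1.1667) + (-1.1667)·(-1.1667) + (-2.1667)·(-2.1667) + (0.8333)·(0.8333) + (4.8333)·(4.8333) + (-1.1667)·(-1.1667)) / 5 = 32.8333/5 = 6.5667

S is symmetric (S[j,i] = S[i,j]). Assembling:

S = [[3.9, -2.6, -2.3],
 [-2.6, 7.8667, 5.9333],
 [-2.3, 5.9333, 6.5667]]


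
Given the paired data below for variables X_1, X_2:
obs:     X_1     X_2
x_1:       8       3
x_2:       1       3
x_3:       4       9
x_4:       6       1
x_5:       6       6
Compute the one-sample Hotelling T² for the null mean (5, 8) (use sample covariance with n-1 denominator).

Step 1 — sample mean vector:
  mean(X_1) = (8 + 1 + 4 + 6 + 6) / 5 = 25/5 = 5
  mean(X_2) = (3 + 3 + 9 + 1 + 6) / 5 = 22/5 = 4.4
  x̄ = (5, 4.4),  deviation x̄ - mu_0 = (5, 4.4) - (5, 8) = (0, -3.6).

Step 2 — sample covariance matrix, S[i,j] = (1/(n-1)) · Σ_k (x_{k,i} - mean_i) · (x_{k,j} - mean_j), divisor n-1 = 4:
  S[X_1,X_1] = ((3)·(3) + (-4)·(-4) + (-1)·(-1) + (1)·(1) + (1)·(1)) / 4 = 28/4 = 7
  S[X_1,X_2] = ((3)·(-1.4) + (-4)·(-1.4) + (-1)·(4.6) + (1)·(-3.4) + (1)·(1.6)) / 4 = -5/4 = -1.25
  S[X_2,X_2] = ((-1.4)·(-1.4) + (-1.4)·(-1.4) + (4.6)·(4.6) + (-3.4)·(-3.4) + (1.6)·(1.6)) / 4 = 39.2/4 = 9.8
  S = [[7, -1.25],
 [-1.25, 9.8]].

Step 3 — invert S. det(S) = 7·9.8 - (-1.25)² = 67.0375.
  S^{-1} = (1/det) · [[d, -b], [-b, a]] = [[0.1462, 0.0186],
 [0.0186, 0.1044]].

Step 4 — quadratic form (x̄ - mu_0)^T · S^{-1} · (x̄ - mu_0):
  S^{-1} · (x̄ - mu_0) = (-0.0671, -0.3759),
  (x̄ - mu_0)^T · [...] = (0)·(-0.0671) + (-3.6)·(-0.3759) = 1.3533.

Step 5 — scale by n: T² = 5 · 1.3533 = 6.7664.

T² ≈ 6.7664


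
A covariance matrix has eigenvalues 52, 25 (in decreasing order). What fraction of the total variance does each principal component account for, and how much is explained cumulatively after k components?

Step 1 — total variance = trace(Sigma) = Σ λ_i = 52 + 25 = 77.

Step 2 — fraction explained by component i = λ_i / Σ λ:
  PC1: 52/77 = 0.6753
  PC2: 25/77 = 0.3247

Step 3 — cumulative fraction after k components = (λ_1 + ... + λ_k) / Σ λ:
  k = 1: 52/77 = 0.6753
  k = 2: (52 + 25)/77 = 77/77 = 1

Summary (fraction, with percent):

explained: PC1 0.6753 (67.53%), PC2 0.3247 (32.47%);  cumulative: 0.6753, 1


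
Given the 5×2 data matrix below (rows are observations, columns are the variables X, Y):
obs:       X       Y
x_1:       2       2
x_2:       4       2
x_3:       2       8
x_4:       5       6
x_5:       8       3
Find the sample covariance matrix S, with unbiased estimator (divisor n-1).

Step 1 — column means:
  mean(X) = (2 + 4 + 2 + 5 + 8) / 5 = 21/5 = 4.2
  mean(Y) = (2 + 2 + 8 + 6 + 3) / 5 = 21/5 = 4.2

Step 2 — sample covariance S[i,j] = (1/(n-1)) · Σ_k (x_{k,i} - mean_i) · (x_{k,j} - mean_j), with n-1 = 4.
  S[X,X] = ((-2.2)·(-2.2) + (-0.2)·(-0.2) + (-2.2)·(-2.2) + (0.8)·(0.8) + (3.8)·(3.8)) / 4 = 24.8/4 = 6.2
  S[X,Y] = ((-2.2)·(-2.2) + (-0.2)·(-2.2) + (-2.2)·(3.8) + (0.8)·(1.8) + (3.8)·(-1.2)) / 4 = -6.2/4 = -1.55
  S[Y,Y] = ((-2.2)·(-2.2) + (-2.2)·(-2.2) + (3.8)·(3.8) + (1.8)·(1.8) + (-1.2)·(-1.2)) / 4 = 28.8/4 = 7.2

S is symmetric (S[j,i] = S[i,j]). Assembling:

S = [[6.2, -1.55],
 [-1.55, 7.2]]


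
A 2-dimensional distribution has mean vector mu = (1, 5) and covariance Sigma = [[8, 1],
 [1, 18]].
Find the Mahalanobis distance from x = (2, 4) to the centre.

Step 1 — centre the observation: (x - mu) = (1, -1).

Step 2 — invert Sigma. det(Sigma) = 8·18 - (1)² = 143.
  Sigma^{-1} = (1/det) · [[d, -b], [-b, a]] = [[0.1259, -0.007],
 [-0.007, 0.0559]].

Step 3 — form the quadratic (x - mu)^T · Sigma^{-1} · (x - mu):
  Sigma^{-1} · (x - mu) = (0.1329, -0.0629).
  (x - mu)^T · [Sigma^{-1} · (x - mu)] = (1)·(0.1329) + (-1)·(-0.0629) = 0.1958.

Step 4 — take square root: d = √(0.1958) ≈ 0.4425.

d(x, mu) = √(0.1958) ≈ 0.4425


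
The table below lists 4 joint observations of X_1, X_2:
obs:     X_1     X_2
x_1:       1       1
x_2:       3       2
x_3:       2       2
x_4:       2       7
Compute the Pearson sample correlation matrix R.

Step 1 — column means:
  mean(X_1) = (1 + 3 + 2 + 2) / 4 = 8/4 = 2
  mean(X_2) = (1 + 2 + 2 + 7) / 4 = 12/4 = 3

Step 2 — sample variances and covariances s[i,j] = (1/(n-1)) · Σ_k (x_{k,i} - mean_i) · (x_{k,j} - mean_j), with n-1 = 3:
  s[X_1,X_1] = ((-1)·(-1) + (1)·(1) + (0)·(0) + (0)·(0)) / 3 = 2/3 = 0.6667
  s[X_1,X_2] = ((-1)·(-2) + (1)·(-1) + (0)·(-1) + (0)·(4)) / 3 = 1/3 = 0.3333
  s[X_2,X_2] = ((-2)·(-2) + (-1)·(-1) + (-1)·(-1) + (4)·(4)) / 3 = 22/3 = 7.3333
  Sample standard deviations s_i = √(s[i,i]):
  s(X_1) = √(0.6667) = 0.8165
  s(X_2) = √(7.3333) = 2.708

Step 3 — r_{ij} = s_{ij} / (s_i · s_j):
  r[X_1,X_1] = 1 (diagonal).
  r[X_1,X_2] = 0.3333 / (0.8165 · 2.708) = 0.3333 / 2.2111 = 0.1508
  r[X_2,X_2] = 1 (diagonal).

R is symmetric with unit diagonal. Assembling:

R = [[1, 0.1508],
 [0.1508, 1]]


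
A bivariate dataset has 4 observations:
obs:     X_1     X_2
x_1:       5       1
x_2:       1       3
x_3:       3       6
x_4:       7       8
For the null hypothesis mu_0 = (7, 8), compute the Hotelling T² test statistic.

Step 1 — sample mean vector:
  mean(X_1) = (5 + 1 + 3 + 7) / 4 = 16/4 = 4
  mean(X_2) = (1 + 3 + 6 + 8) / 4 = 18/4 = 4.5
  x̄ = (4, 4.5),  deviation x̄ - mu_0 = (4, 4.5) - (7, 8) = (-3, -3.5).

Step 2 — sample covariance matrix, S[i,j] = (1/(n-1)) · Σ_k (x_{k,i} - mean_i) · (x_{k,j} - mean_j), divisor n-1 = 3:
  S[X_1,X_1] = ((1)·(1) + (-3)·(-3) + (-1)·(-1) + (3)·(3)) / 3 = 20/3 = 6.6667
  S[X_1,X_2] = ((1)·(-3.5) + (-3)·(-1.5) + (-1)·(1.5) + (3)·(3.5)) / 3 = 10/3 = 3.3333
  S[X_2,X_2] = ((-3.5)·(-3.5) + (-1.5)·(-1.5) + (1.5)·(1.5) + (3.5)·(3.5)) / 3 = 29/3 = 9.6667
  S = [[6.6667, 3.3333],
 [3.3333, 9.6667]].

Step 3 — invert S. det(S) = 6.6667·9.6667 - (3.3333)² = 53.3333.
  S^{-1} = (1/det) · [[d, -b], [-b, a]] = [[0.1813, -0.0625],
 [-0.0625, 0.125]].

Step 4 — quadratic form (x̄ - mu_0)^T · S^{-1} · (x̄ - mu_0):
  S^{-1} · (x̄ - mu_0) = (-0.325, -0.25),
  (x̄ - mu_0)^T · [...] = (-3)·(-0.325) + (-3.5)·(-0.25) = 1.85.

Step 5 — scale by n: T² = 4 · 1.85 = 7.4.

T² ≈ 7.4


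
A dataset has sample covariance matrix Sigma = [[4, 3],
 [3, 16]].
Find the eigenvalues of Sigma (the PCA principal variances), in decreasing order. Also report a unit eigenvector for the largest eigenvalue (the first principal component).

Step 1 — characteristic polynomial of 2×2 Sigma:
  det(Sigma - λI) = λ² - trace · λ + det = 0.
  trace = 4 + 16 = 20, det = 4·16 - (3)² = 55.
Step 2 — discriminant:
  Δ = trace² - 4·det = 400 - 220 = 180.
Step 3 — eigenvalues:
  λ = (trace ± √Δ)/2 = (20 ± 13.4164)/2,
  λ_1 = 16.7082,  λ_2 = 3.2918.

Step 4 — unit eigenvector for λ_1: solve (Sigma - λ_1 I)v = 0. First row:
  (4 - 16.7082)·v_x + (3)·v_y = 0, i.e. (-12.7082)·v_x + (3)·v_y = 0,
  so v ∝ (b, λ_1 - a) = (3, 12.7082) = u.
  ||u|| = √((3)² + (12.7082)²) = √(170.4984) ≈ 13.0575,
  v_1 = u/||u|| ≈ (0.2298, 0.9732) (||v_1|| = 1).

λ_1 = 16.7082,  λ_2 = 3.2918;  v_1 ≈ (0.2298, 0.9732)


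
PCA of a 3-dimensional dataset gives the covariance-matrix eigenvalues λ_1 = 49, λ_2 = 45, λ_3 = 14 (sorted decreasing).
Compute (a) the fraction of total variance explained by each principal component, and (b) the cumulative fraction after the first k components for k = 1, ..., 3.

Step 1 — total variance = trace(Sigma) = Σ λ_i = 49 + 45 + 14 = 108.

Step 2 — fraction explained by component i = λ_i / Σ λ:
  PC1: 49/108 = 0.4537
  PC2: 45/108 = 0.4167
  PC3: 14/108 = 0.1296

Step 3 — cumulative fraction after k components = (λ_1 + ... + λ_k) / Σ λ:
  k = 1: 49/108 = 0.4537
  k = 2: (49 + 45)/108 = 94/108 = 0.8704
  k = 3: (49 + 45 + 14)/108 = 108/108 = 1

Summary (fraction, with percent):

explained: PC1 0.4537 (45.37%), PC2 0.4167 (41.67%), PC3 0.1296 (12.96%);  cumulative: 0.4537, 0.8704, 1


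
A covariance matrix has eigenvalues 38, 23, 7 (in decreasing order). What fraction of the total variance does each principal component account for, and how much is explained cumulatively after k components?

Step 1 — total variance = trace(Sigma) = Σ λ_i = 38 + 23 + 7 = 68.

Step 2 — fraction explained by component i = λ_i / Σ λ:
  PC1: 38/68 = 0.5588
  PC2: 23/68 = 0.3382
  PC3: 7/68 = 0.1029

Step 3 — cumulative fraction after k components = (λ_1 + ... + λ_k) / Σ λ:
  k = 1: 38/68 = 0.5588
  k = 2: (38 + 23)/68 = 61/68 = 0.8971
  k = 3: (38 + 23 + 7)/68 = 68/68 = 1

Summary (fraction, with percent):

explained: PC1 0.5588 (55.88%), PC2 0.3382 (33.82%), PC3 0.1029 (10.29%);  cumulative: 0.5588, 0.8971, 1


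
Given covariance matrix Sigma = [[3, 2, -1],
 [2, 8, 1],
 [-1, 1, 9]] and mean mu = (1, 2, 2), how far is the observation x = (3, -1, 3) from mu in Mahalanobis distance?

Step 1 — centre the observation: (x - mu) = (2, -3, 1).

Step 2 — invert Sigma (cofactor / det for 3×3, or solve directly):
  Sigma^{-1} = [[0.4303, -0.1152, 0.0606],
 [-0.1152, 0.1576, -0.0303],
 [0.0606, -0.0303, 0.1212]].

Step 3 — form the quadratic (x - mu)^T · Sigma^{-1} · (x - mu):
  Sigma^{-1} · (x - mu) = (1.2667, -0.7333, 0.3333).
  (x - mu)^T · [Sigma^{-1} · (x - mu)] = (2)·(1.2667) + (-3)·(-0.7333) + (1)·(0.3333) = 5.0667.

Step 4 — take square root: d = √(5.0667) ≈ 2.2509.

d(x, mu) = √(5.0667) ≈ 2.2509


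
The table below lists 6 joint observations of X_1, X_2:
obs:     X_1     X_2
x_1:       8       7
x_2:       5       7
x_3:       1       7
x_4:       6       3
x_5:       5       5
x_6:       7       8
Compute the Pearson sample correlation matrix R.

Step 1 — column means:
  mean(X_1) = (8 + 5 + 1 + 6 + 5 + 7) / 6 = 32/6 = 5.3333
  mean(X_2) = (7 + 7 + 7 + 3 + 5 + 8) / 6 = 37/6 = 6.1667

Step 2 — sample variances and covariances s[i,j] = (1/(n-1)) · Σ_k (x_{k,i} - mean_i) · (x_{k,j} - mean_j), with n-1 = 5:
  s[X_1,X_1] = ((2.6667)·(2.6667) + (-0.3333)·(-0.3333) + (-4.3333)·(-4.3333) + (0.6667)·(0.6667) + (-0.3333)·(-0.3333) + (1.6667)·(1.6667)) / 5 = 29.3333/5 = 5.8667
  s[X_1,X_2] = ((2.6667)·(0.8333) + (-0.3333)·(0.8333) + (-4.3333)·(0.8333) + (0.6667)·(-3.1667) + (-0.3333)·(-1.1667) + (1.6667)·(1.8333)) / 5 = -0.3333/5 = -0.0667
  s[X_2,X_2] = ((0.8333)·(0.8333) + (0.8333)·(0.8333) + (0.8333)·(0.8333) + (-3.1667)·(-3.1667) + (-1.1667)·(-1.1667) + (1.8333)·(1.8333)) / 5 = 16.8333/5 = 3.3667
  Sample standard deviations s_i = √(s[i,i]):
  s(X_1) = √(5.8667) = 2.4221
  s(X_2) = √(3.3667) = 1.8348

Step 3 — r_{ij} = s_{ij} / (s_i · s_j):
  r[X_1,X_1] = 1 (diagonal).
  r[X_1,X_2] = -0.0667 / (2.4221 · 1.8348) = -0.0667 / 4.4442 = -0.015
  r[X_2,X_2] = 1 (diagonal).

R is symmetric with unit diagonal. Assembling:

R = [[1, -0.015],
 [-0.015, 1]]


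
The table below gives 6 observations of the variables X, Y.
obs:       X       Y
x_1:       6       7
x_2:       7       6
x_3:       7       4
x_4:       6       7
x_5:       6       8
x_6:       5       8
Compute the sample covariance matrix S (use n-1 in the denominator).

Step 1 — column means:
  mean(X) = (6 + 7 + 7 + 6 + 6 + 5) / 6 = 37/6 = 6.1667
  mean(Y) = (7 + 6 + 4 + 7 + 8 + 8) / 6 = 40/6 = 6.6667

Step 2 — sample covariance S[i,j] = (1/(n-1)) · Σ_k (x_{k,i} - mean_i) · (x_{k,j} - mean_j), with n-1 = 5.
  S[X,X] = ((-0.1667)·(-0.1667) + (0.8333)·(0.8333) + (0.8333)·(0.8333) + (-0.1667)·(-0.1667) + (-0.1667)·(-0.1667) + (-1.1667)·(-1.1667)) / 5 = 2.8333/5 = 0.5667
  S[X,Y] = ((-0.1667)·(0.3333) + (0.8333)·(-0.6667) + (0.8333)·(-2.6667) + (-0.1667)·(0.3333) + (-0.1667)·(1.3333) + (-1.1667)·(1.3333)) / 5 = -4.6667/5 = -0.9333
  S[Y,Y] = ((0.3333)·(0.3333) + (-0.6667)·(-0.6667) + (-2.6667)·(-2.6667) + (0.3333)·(0.3333) + (1.3333)·(1.3333) + (1.3333)·(1.3333)) / 5 = 11.3333/5 = 2.2667

S is symmetric (S[j,i] = S[i,j]). Assembling:

S = [[0.5667, -0.9333],
 [-0.9333, 2.2667]]


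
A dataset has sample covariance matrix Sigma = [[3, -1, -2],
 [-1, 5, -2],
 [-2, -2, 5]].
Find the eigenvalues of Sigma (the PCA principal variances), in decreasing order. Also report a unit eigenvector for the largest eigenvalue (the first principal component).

Step 1 — characteristic polynomial p(λ) = det(λI - Sigma) = λ³ - tr·λ² + c_1·λ - det, where tr = trace, c_1 = sum of the principal 2×2 minors, det = det(Sigma):
  tr = 3 + 5 + 5 = 13,
  c_1 = (3·5 - (-1)²) + (3·5 - (-2)²) + (5·5 - (-2)²) = 14 + 11 + 21 = 46,
  det = 3·(5·5 - (-2)²) - (-1)·((-1)·5 - (-2)·(-2)) + (-2)·((-1)·(-2) - 5·(-2)) = 3·(21) - (-1)·(-9) + (-2)·(12) = 30.
  So p(λ) = λ³ - 13λ² + 46λ - 30.
Step 2 — look for an integer root (rational root theorem: any rational root is an integer divisor of 30). Testing λ = 5:
  p(5) = 125 - 325 + 230 - 30 = 0  ✓
  Dividing out (λ - 5): p(λ) = (λ - 5)(λ² - 8λ + 6).
Step 3 — remaining eigenvalues from the quadratic λ² - 8λ + 6 = 0:
  Δ = 8² - 4·6 = 64 - 24 = 40,  λ = (8 ± √40)/2 = (8 ± 6.3246)/2 ≈ 7.1623 or 0.8377.
  Sorted: λ_1 = 7.1623,  λ_2 = 5,  λ_3 = 0.8377  (check: sum = 13 = tr ✓).

Step 4 — unit eigenvector for λ_1 ≈ 7.1623: v spans the null space of (Sigma - λ_1 I), whose rows are
  r_1 = (-4.1623, -1, -2),  r_2 = (-1, -2.1623, -2),  r_3 = (-2, -2, -2.1623).
  v is orthogonal to every row, so take v ∝ r_1 × r_2 = ((-1)·(-2) - (-2)·(-2.1623), (-2)·(-1) - (-4.1623)·(-2), (-4.1623)·(-2.1623) - (-1)·(-1)) ≈ (-2.3246, -6.3246, 8).
  Rescale (multiply by -1 so the first nonzero entry is positive): u = (2.3246, 6.3246, -8).
  ||u|| = √((2.3246)² + (6.3246)² + (-8)²) = √(109.4036) ≈ 10.4596,  v_1 = u/||u|| ≈ (0.2222, 0.6047, -0.7648) (||v_1|| = 1).

λ_1 = 7.1623,  λ_2 = 5,  λ_3 = 0.8377;  v_1 ≈ (0.2222, 0.6047, -0.7648)
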